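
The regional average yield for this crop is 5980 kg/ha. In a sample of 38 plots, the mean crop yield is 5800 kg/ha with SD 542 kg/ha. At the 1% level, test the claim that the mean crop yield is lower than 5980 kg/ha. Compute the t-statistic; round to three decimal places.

-2.047

H0: μ = 5980; H1: μ < 5980 (one-sample t-test, left-tailed).
t = (x̄ − μ₀)/(s/√n) = (5800 − 5980)/(542/√38) = -2.047
df = n − 1 = 37
p-value = P(T ≤ -2.047) ≈ 0.0239
Since p ≈ 0.0239 > α = 0.01, fail to reject H0; the data do not provide sufficient evidence against H0.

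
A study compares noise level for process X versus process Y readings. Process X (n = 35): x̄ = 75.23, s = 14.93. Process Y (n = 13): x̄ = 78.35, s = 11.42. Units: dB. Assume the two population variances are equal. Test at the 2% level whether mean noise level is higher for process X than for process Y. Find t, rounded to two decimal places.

Let group 1 = process X, group 2 = process Y. H0: μ_1 = μ_2; H1: μ_1 > μ_2 (two-sample pooled-variance t-test, right-tailed).
s_p² = [(35−1)·14.93² + (13−1)·11.42²]/(35+13−2) = 198.777
t = (75.23 − 78.35)/√[198.777·(1/35 + 1/13)] = -0.68
df = n₁ + n₂ − 2 = 46
p-value = P(T ≥ -0.68) ≈ 0.750
Since p ≈ 0.750 > α = 0.02, fail to reject H0; the data do not provide sufficient evidence against H0.

-0.68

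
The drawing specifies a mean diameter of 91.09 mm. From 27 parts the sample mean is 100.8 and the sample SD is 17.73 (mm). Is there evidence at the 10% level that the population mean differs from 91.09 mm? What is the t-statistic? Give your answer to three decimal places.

H0: μ = 91.09; H1: μ ≠ 91.09 (one-sample t-test, two-sided).
t = (x̄ − μ₀)/(s/√n) = (100.8 − 91.09)/(17.73/√27) = 2.846
df = n − 1 = 26
Two-sided p-value ≈ 0.0085
Since p ≈ 0.0085 < α = 0.1, reject H0; the evidence is statistically significant.

2.846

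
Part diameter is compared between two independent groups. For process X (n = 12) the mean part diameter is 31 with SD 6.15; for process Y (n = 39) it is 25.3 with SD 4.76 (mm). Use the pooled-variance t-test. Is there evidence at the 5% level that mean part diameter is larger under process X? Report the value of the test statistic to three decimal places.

Let group 1 = process X, group 2 = process Y. H0: μ_1 = μ_2; H1: μ_1 > μ_2 (two-sample pooled-variance t-test, right-tailed).
s_p² = [(12−1)·6.15² + (39−1)·4.76²]/(12+39−2) = 26.062
t = (31 − 25.3)/√[26.062·(1/12 + 1/39)] = 3.382
df = n₁ + n₂ − 2 = 49
p-value = P(T ≥ 3.382) ≈ 0.0007
Since p ≈ 0.0007 < α = 0.05, reject H0; the evidence is statistically significant.

3.382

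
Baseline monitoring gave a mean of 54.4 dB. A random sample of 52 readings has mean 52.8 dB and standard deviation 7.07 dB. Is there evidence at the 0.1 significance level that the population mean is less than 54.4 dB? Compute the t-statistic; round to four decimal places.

H0: μ = 54.4; H1: μ < 54.4 (one-sample t-test, left-tailed).
t = (x̄ − μ₀)/(s/√n) = (52.8 − 54.4)/(7.07/√52) = -1.6319
df = n − 1 = 51
p-value = P(T ≤ -1.6319) ≈ 0.054
Since p ≈ 0.054 < α = 0.1, reject H0; the evidence is statistically significant.

-1.6319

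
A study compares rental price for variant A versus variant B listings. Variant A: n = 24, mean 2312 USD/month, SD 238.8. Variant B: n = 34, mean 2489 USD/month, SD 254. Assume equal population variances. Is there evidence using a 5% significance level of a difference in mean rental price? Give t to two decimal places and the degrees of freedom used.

Let group 1 = variant A, group 2 = variant B. H0: μ_1 = μ_2; H1: μ_1 ≠ μ_2 (two-sample pooled-variance t-test, two-sided).
s_p² = [(24−1)·238.8² + (34−1)·254²]/(24+34−2) = 61439.5
t = (2312 − 2489)/√[61439.5·(1/24 + 1/34)] = -2.68
df = n₁ + n₂ − 2 = 56
Two-sided p-value ≈ 0.0097
Since p ≈ 0.0097 < α = 0.05, reject H0; the evidence is statistically significant.

t = -2.68, df = 56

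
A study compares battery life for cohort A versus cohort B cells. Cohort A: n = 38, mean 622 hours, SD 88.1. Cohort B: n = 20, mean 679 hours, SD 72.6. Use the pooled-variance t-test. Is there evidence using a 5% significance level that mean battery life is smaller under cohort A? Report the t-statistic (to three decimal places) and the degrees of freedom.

t = -2.481, df = 56

Let group 1 = cohort A, group 2 = cohort B. H0: μ_1 = μ_2; H1: μ_1 < μ_2 (two-sample pooled-variance t-test, left-tailed).
s_p² = [(38−1)·88.1² + (20−1)·72.6²]/(38+20−2) = 6916.5
t = (622 − 679)/√[6916.5·(1/38 + 1/20)] = -2.481
df = n₁ + n₂ − 2 = 56
p-value = P(T ≤ -2.481) ≈ 0.008
Since p ≈ 0.008 < α = 0.05, reject H0; the data support H1.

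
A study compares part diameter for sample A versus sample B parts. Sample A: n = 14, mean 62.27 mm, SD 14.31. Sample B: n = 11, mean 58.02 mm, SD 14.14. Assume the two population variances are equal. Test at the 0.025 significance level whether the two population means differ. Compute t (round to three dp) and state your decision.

Let group 1 = sample A, group 2 = sample B. H0: μ_1 = μ_2; H1: μ_1 ≠ μ_2 (two-sample pooled-variance t-test, two-sided).
s_p² = [(14−1)·14.31² + (11−1)·14.14²]/(14+11−2) = 202.673
t = (62.27 − 58.02)/√[202.673·(1/14 + 1/11)] = 0.741
df = n₁ + n₂ − 2 = 23
Two-sided p-value ≈ 0.466
Since p ≈ 0.466 > α = 0.025, fail to reject H0; the data do not provide sufficient evidence against H0.

t = 0.741; fail to reject H0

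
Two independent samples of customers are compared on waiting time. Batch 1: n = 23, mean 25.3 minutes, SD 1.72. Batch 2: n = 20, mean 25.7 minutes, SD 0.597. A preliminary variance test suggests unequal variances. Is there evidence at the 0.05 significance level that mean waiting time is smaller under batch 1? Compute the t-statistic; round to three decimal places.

Let group 1 = batch 1, group 2 = batch 2. H0: μ_1 = μ_2; H1: μ_1 < μ_2 (Welch's two-sample t-test, left-tailed).
t = (x̄_1 − x̄_2)/√(s_1²/n_1 + s_2²/n_2) = (25.3 − 25.7)/√(1.72²/23 + 0.597²/20) = -1.045
Welch–Satterthwaite df ≈ 27.90
p-value = P(T ≤ -1.045) ≈ 0.1524
Since p ≈ 0.1524 > α = 0.05, fail to reject H0; the data do not provide sufficient evidence against H0.

-1.045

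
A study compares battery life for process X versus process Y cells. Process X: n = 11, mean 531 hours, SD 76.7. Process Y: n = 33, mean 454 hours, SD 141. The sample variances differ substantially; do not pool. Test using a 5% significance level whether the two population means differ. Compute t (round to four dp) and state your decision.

Let group 1 = process X, group 2 = process Y. H0: μ_1 = μ_2; H1: μ_1 ≠ μ_2 (Welch's two-sample t-test, two-sided).
t = (x̄_1 − x̄_2)/√(s_1²/n_1 + s_2²/n_2) = (531 − 454)/√(76.7²/11 + 141²/33) = 2.2833
Welch–Satterthwaite df ≈ 32.38
Two-sided p-value ≈ 0.029
Since p ≈ 0.029 < α = 0.05, reject H0; the data support H1.

t = 2.2833; reject H0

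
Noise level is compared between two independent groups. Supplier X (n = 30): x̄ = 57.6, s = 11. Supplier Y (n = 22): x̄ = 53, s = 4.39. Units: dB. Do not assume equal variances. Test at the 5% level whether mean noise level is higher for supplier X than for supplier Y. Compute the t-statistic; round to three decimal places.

Let group 1 = supplier X, group 2 = supplier Y. H0: μ_1 = μ_2; H1: μ_1 > μ_2 (Welch's two-sample t-test, right-tailed).
t = (x̄_1 − x̄_2)/√(s_1²/n_1 + s_2²/n_2) = (57.6 − 53)/√(11²/30 + 4.39²/22) = 2.076
Welch–Satterthwaite df ≈ 40.34
p-value = P(T ≥ 2.076) ≈ 0.022
Since p ≈ 0.022 < α = 0.05, reject H0; the evidence is statistically significant.

2.076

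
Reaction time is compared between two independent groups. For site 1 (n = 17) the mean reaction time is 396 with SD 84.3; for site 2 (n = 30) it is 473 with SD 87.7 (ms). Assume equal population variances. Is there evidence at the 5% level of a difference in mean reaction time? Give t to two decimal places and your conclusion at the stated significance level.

t = -2.93; reject H0

Let group 1 = site 1, group 2 = site 2. H0: μ_1 = μ_2; H1: μ_1 ≠ μ_2 (two-sample pooled-variance t-test, two-sided).
s_p² = [(17−1)·84.3² + (30−1)·87.7²]/(17+30−2) = 7483.36
t = (396 − 473)/√[7483.36·(1/17 + 1/30)] = -2.93
df = n₁ + n₂ − 2 = 45
Two-sided p-value ≈ 0.0053
Since p ≈ 0.0053 < α = 0.05, reject H0; the evidence is statistically significant.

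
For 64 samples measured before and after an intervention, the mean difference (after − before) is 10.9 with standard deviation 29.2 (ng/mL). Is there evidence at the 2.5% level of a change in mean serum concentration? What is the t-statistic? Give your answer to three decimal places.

H0: μ_d = 0; H1: μ_d ≠ 0 (paired t-test on the differences, two-sided).
t = d̄/(s_d/√n) = 10.9/(29.2/√64) = 2.986
df = n − 1 = 63
Two-sided p-value ≈ 0.004
Since p ≈ 0.004 < α = 0.025, reject H0; the data support H1.

2.986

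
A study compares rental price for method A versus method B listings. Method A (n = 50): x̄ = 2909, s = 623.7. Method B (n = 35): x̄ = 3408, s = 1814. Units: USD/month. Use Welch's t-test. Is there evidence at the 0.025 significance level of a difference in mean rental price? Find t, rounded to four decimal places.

-1.5640

Let group 1 = method A, group 2 = method B. H0: μ_1 = μ_2; H1: μ_1 ≠ μ_2 (Welch's two-sample t-test, two-sided).
t = (x̄_1 − x̄_2)/√(s_1²/n_1 + s_2²/n_2) = (2909 − 3408)/√(623.7²/50 + 1814²/35) = -1.5640
Welch–Satterthwaite df ≈ 39.67
Two-sided p-value ≈ 0.1258
Since p ≈ 0.1258 > α = 0.025, fail to reject H0; the evidence is not statistically significant.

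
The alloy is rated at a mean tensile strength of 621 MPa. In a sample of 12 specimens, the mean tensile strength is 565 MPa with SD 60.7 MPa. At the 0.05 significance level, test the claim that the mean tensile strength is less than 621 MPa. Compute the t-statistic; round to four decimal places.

-3.1959

H0: μ = 621; H1: μ < 621 (one-sample t-test, left-tailed).
t = (x̄ − μ₀)/(s/√n) = (565 − 621)/(60.7/√12) = -3.1959
df = n − 1 = 11
p-value = P(T ≤ -3.1959) ≈ 0.0043
Since p ≈ 0.0043 < α = 0.05, reject H0; the evidence is statistically significant.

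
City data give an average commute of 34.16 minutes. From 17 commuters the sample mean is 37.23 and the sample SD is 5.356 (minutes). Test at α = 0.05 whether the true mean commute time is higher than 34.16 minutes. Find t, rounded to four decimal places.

2.3633

H0: μ = 34.16; H1: μ > 34.16 (one-sample t-test, right-tailed).
t = (x̄ − μ₀)/(s/√n) = (37.23 − 34.16)/(5.356/√17) = 2.3633
df = n − 1 = 16
p-value = P(T ≥ 2.3633) ≈ 0.0156
Since p ≈ 0.0156 < α = 0.05, reject H0; the data support H1.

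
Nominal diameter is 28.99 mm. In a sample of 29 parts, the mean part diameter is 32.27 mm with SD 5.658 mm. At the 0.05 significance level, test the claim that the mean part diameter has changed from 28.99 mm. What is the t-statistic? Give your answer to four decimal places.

H0: μ = 28.99; H1: μ ≠ 28.99 (one-sample t-test, two-sided).
t = (x̄ − μ₀)/(s/√n) = (32.27 − 28.99)/(5.658/√29) = 3.1218
df = n − 1 = 28
Two-sided p-value ≈ 0.0041
Since p ≈ 0.0041 < α = 0.05, reject H0; the data support H1.

3.1218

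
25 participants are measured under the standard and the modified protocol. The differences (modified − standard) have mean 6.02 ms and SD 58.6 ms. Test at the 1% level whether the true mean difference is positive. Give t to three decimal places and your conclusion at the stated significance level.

H0: μ_d = 0; H1: μ_d > 0 (paired t-test on the differences, right-tailed).
t = d̄/(s_d/√n) = 6.02/(58.6/√25) = 0.514
df = n − 1 = 24
p-value = P(T ≥ 0.514) ≈ 0.306
Since p ≈ 0.306 > α = 0.01, fail to reject H0; the evidence is not statistically significant.

t = 0.514; fail to reject H0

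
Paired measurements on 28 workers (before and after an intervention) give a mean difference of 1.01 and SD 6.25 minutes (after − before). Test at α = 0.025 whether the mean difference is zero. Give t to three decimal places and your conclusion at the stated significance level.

t = 0.855; fail to reject H0

H0: μ_d = 0; H1: μ_d ≠ 0 (paired t-test on the differences, two-sided).
t = d̄/(s_d/√n) = 1.01/(6.25/√28) = 0.855
df = n − 1 = 27
Two-sided p-value ≈ 0.400
Since p ≈ 0.400 > α = 0.025, fail to reject H0; the evidence is not statistically significant.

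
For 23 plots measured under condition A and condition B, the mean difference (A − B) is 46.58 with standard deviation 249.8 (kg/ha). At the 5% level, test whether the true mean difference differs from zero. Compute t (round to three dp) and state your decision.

t = 0.894; fail to reject H0

H0: μ_d = 0; H1: μ_d ≠ 0 (paired t-test on the differences, two-sided).
t = d̄/(s_d/√n) = 46.58/(249.8/√23) = 0.894
df = n − 1 = 22
Two-sided p-value ≈ 0.3809
Since p ≈ 0.3809 > α = 0.05, fail to reject H0; the data do not provide sufficient evidence against H0.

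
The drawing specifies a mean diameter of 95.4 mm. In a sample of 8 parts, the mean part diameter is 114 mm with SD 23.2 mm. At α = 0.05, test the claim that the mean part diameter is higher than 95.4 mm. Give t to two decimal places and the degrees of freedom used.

H0: μ = 95.4; H1: μ > 95.4 (one-sample t-test, right-tailed).
t = (x̄ − μ₀)/(s/√n) = (114 − 95.4)/(23.2/√8) = 2.27
df = n − 1 = 7
p-value = P(T ≥ 2.27) ≈ 0.0288
Since p ≈ 0.0288 < α = 0.05, reject H0; the evidence is statistically significant.

t = 2.27, df = 7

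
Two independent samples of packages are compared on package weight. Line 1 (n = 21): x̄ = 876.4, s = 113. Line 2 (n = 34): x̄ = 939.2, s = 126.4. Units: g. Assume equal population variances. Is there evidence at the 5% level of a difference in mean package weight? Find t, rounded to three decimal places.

Let group 1 = line 1, group 2 = line 2. H0: μ_1 = μ_2; H1: μ_1 ≠ μ_2 (two-sample pooled-variance t-test, two-sided).
s_p² = [(21−1)·113² + (34−1)·126.4²]/(21+34−2) = 14766.4
t = (876.4 − 939.2)/√[14766.4·(1/21 + 1/34)] = -1.862
df = n₁ + n₂ − 2 = 53
Two-sided p-value ≈ 0.0681
Since p ≈ 0.0681 > α = 0.05, fail to reject H0; the data do not provide sufficient evidence against H0.

-1.862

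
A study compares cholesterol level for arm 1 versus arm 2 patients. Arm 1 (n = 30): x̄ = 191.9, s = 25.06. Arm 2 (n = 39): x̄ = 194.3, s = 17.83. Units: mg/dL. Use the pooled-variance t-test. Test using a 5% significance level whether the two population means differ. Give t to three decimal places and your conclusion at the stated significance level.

Let group 1 = arm 1, group 2 = arm 2. H0: μ_1 = μ_2; H1: μ_1 ≠ μ_2 (two-sample pooled-variance t-test, two-sided).
s_p² = [(30−1)·25.06² + (39−1)·17.83²]/(30+39−2) = 452.129
t = (191.9 − 194.3)/√[452.129·(1/30 + 1/39)] = -0.465
df = n₁ + n₂ − 2 = 67
Two-sided p-value ≈ 0.644
Since p ≈ 0.644 > α = 0.05, fail to reject H0; the data do not provide sufficient evidence against H0.

t = -0.465; fail to reject H0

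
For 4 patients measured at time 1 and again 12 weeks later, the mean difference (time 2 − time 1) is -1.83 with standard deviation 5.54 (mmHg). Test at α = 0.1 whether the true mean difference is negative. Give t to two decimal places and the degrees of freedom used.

t = -0.66, df = 3

H0: μ_d = 0; H1: μ_d < 0 (paired t-test on the differences, left-tailed).
t = d̄/(s_d/√n) = -1.83/(5.54/√4) = -0.66
df = n − 1 = 3
p-value = P(T ≤ -0.66) ≈ 0.2780
Since p ≈ 0.2780 > α = 0.1, fail to reject H0; the data do not provide sufficient evidence against H0.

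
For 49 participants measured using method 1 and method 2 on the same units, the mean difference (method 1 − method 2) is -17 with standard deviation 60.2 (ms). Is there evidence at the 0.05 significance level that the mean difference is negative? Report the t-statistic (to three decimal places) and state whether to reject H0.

H0: μ_d = 0; H1: μ_d < 0 (paired t-test on the differences, left-tailed).
t = d̄/(s_d/√n) = -17/(60.2/√49) = -1.977
df = n − 1 = 48
p-value = P(T ≤ -1.977) ≈ 0.0269
Since p ≈ 0.0269 < α = 0.05, reject H0; the evidence is statistically significant.

t = -1.977; reject H0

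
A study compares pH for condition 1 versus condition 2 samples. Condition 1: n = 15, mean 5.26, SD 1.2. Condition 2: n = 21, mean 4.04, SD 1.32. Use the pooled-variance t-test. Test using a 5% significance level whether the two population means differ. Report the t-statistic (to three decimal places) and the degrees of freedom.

t = 2.837, df = 34

Let group 1 = condition 1, group 2 = condition 2. H0: μ_1 = μ_2; H1: μ_1 ≠ μ_2 (two-sample pooled-variance t-test, two-sided).
s_p² = [(15−1)·1.2² + (21−1)·1.32²]/(15+21−2) = 1.61788
t = (5.26 − 4.04)/√[1.61788·(1/15 + 1/21)] = 2.837
df = n₁ + n₂ − 2 = 34
Two-sided p-value ≈ 0.0076
Since p ≈ 0.0076 < α = 0.05, reject H0; the evidence is statistically significant.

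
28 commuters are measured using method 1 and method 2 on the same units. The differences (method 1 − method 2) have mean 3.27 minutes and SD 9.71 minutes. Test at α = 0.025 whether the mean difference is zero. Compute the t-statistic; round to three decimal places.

1.782

H0: μ_d = 0; H1: μ_d ≠ 0 (paired t-test on the differences, two-sided).
t = d̄/(s_d/√n) = 3.27/(9.71/√28) = 1.782
df = n − 1 = 27
Two-sided p-value ≈ 0.0860
Since p ≈ 0.0860 > α = 0.025, fail to reject H0; the data do not provide sufficient evidence against H0.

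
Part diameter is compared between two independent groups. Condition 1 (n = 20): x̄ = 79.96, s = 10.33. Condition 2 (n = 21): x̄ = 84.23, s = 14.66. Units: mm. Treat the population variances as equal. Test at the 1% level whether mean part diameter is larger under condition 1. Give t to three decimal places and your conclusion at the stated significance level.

Let group 1 = condition 1, group 2 = condition 2. H0: μ_1 = μ_2; H1: μ_1 > μ_2 (two-sample pooled-variance t-test, right-tailed).
s_p² = [(20−1)·10.33² + (21−1)·14.66²]/(20+21−2) = 162.2
t = (79.96 − 84.23)/√[162.2·(1/20 + 1/21)] = -1.073
df = n₁ + n₂ − 2 = 39
p-value = P(T ≥ -1.073) ≈ 0.8551
Since p ≈ 0.8551 > α = 0.01, fail to reject H0; the evidence is not statistically significant.

t = -1.073; fail to reject H0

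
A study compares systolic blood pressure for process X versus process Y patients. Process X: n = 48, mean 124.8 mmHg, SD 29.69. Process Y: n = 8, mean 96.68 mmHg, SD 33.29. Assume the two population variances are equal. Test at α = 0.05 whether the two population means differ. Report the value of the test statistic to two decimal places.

Let group 1 = process X, group 2 = process Y. H0: μ_1 = μ_2; H1: μ_1 ≠ μ_2 (two-sample pooled-variance t-test, two-sided).
s_p² = [(48−1)·29.69² + (8−1)·33.29²]/(48+8−2) = 910.887
t = (124.8 − 96.68)/√[910.887·(1/48 + 1/8)] = 2.44
df = n₁ + n₂ − 2 = 54
Two-sided p-value ≈ 0.018
Since p ≈ 0.018 < α = 0.05, reject H0; the data support H1.

2.44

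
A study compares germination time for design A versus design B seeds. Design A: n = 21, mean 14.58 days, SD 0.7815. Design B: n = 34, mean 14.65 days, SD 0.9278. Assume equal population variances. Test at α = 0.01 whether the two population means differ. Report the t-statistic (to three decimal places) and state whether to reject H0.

Let group 1 = design A, group 2 = design B. H0: μ_1 = μ_2; H1: μ_1 ≠ μ_2 (two-sample pooled-variance t-test, two-sided).
s_p² = [(21−1)·0.7815² + (34−1)·0.9278²]/(21+34−2) = 0.766447
t = (14.58 − 14.65)/√[0.766447·(1/21 + 1/34)] = -0.288
df = n₁ + n₂ − 2 = 53
Two-sided p-value ≈ 0.7744
Since p ≈ 0.7744 > α = 0.01, fail to reject H0; the data do not provide sufficient evidence against H0.

t = -0.288; fail to reject H0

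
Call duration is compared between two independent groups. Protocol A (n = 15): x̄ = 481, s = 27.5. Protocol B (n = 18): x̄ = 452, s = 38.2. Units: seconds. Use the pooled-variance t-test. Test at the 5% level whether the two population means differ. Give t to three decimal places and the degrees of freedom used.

t = 2.455, df = 31

Let group 1 = protocol A, group 2 = protocol B. H0: μ_1 = μ_2; H1: μ_1 ≠ μ_2 (two-sample pooled-variance t-test, two-sided).
s_p² = [(15−1)·27.5² + (18−1)·38.2²]/(15+18−2) = 1141.76
t = (481 − 452)/√[1141.76·(1/15 + 1/18)] = 2.455
df = n₁ + n₂ − 2 = 31
Two-sided p-value ≈ 0.0199
Since p ≈ 0.0199 < α = 0.05, reject H0; the data support H1.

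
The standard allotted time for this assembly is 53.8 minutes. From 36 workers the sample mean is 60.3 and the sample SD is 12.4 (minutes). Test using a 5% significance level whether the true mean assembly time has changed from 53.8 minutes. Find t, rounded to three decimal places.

3.145

H0: μ = 53.8; H1: μ ≠ 53.8 (one-sample t-test, two-sided).
t = (x̄ − μ₀)/(s/√n) = (60.3 − 53.8)/(12.4/√36) = 3.145
df = n − 1 = 35
Two-sided p-value ≈ 0.003
Since p ≈ 0.003 < α = 0.05, reject H0; the evidence is statistically significant.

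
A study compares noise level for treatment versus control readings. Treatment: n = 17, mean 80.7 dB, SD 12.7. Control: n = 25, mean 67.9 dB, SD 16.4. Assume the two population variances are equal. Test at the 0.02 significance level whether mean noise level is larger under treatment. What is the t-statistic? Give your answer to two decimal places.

Let group 1 = treatment, group 2 = control. H0: μ_1 = μ_2; H1: μ_1 > μ_2 (two-sample pooled-variance t-test, right-tailed).
s_p² = [(17−1)·12.7² + (25−1)·16.4²]/(17+25−2) = 225.892
t = (80.7 − 67.9)/√[225.892·(1/17 + 1/25)] = 2.71
df = n₁ + n₂ − 2 = 40
p-value = P(T ≥ 2.71) ≈ 0.005
Since p ≈ 0.005 < α = 0.02, reject H0; the evidence is statistically significant.

2.71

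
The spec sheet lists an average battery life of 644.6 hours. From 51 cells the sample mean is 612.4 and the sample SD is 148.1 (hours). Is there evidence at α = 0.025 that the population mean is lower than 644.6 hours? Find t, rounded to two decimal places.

H0: μ = 644.6; H1: μ < 644.6 (one-sample t-test, left-tailed).
t = (x̄ − μ₀)/(s/√n) = (612.4 − 644.6)/(148.1/√51) = -1.55
df = n − 1 = 50
p-value = P(T ≤ -1.55) ≈ 0.0634
Since p ≈ 0.0634 > α = 0.025, fail to reject H0; the data do not provide sufficient evidence against H0.

-1.55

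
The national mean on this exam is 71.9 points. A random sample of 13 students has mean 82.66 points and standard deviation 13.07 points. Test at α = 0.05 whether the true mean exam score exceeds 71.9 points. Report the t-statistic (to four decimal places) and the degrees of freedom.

t = 2.9683, df = 12

H0: μ = 71.9; H1: μ > 71.9 (one-sample t-test, right-tailed).
t = (x̄ − μ₀)/(s/√n) = (82.66 − 71.9)/(13.07/√13) = 2.9683
df = n − 1 = 12
p-value = P(T ≥ 2.9683) ≈ 0.006
Since p ≈ 0.006 < α = 0.05, reject H0; the evidence is statistically significant.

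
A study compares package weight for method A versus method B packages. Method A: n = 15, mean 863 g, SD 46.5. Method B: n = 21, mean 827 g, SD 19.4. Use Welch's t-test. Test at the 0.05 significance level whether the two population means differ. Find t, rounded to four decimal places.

Let group 1 = method A, group 2 = method B. H0: μ_1 = μ_2; H1: μ_1 ≠ μ_2 (Welch's two-sample t-test, two-sided).
t = (x̄_1 − x̄_2)/√(s_1²/n_1 + s_2²/n_2) = (863 − 827)/√(46.5²/15 + 19.4²/21) = 2.8278
Welch–Satterthwaite df ≈ 17.51
Two-sided p-value ≈ 0.011
Since p ≈ 0.011 < α = 0.05, reject H0; the evidence is statistically significant.

2.8278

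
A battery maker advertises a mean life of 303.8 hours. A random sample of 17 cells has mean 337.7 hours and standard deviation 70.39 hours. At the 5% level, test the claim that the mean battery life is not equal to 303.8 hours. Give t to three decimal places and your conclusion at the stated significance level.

t = 1.986; fail to reject H0

H0: μ = 303.8; H1: μ ≠ 303.8 (one-sample t-test, two-sided).
t = (x̄ − μ₀)/(s/√n) = (337.7 − 303.8)/(70.39/√17) = 1.986
df = n − 1 = 16
Two-sided p-value ≈ 0.0645
Since p ≈ 0.0645 > α = 0.05, fail to reject H0; the data do not provide sufficient evidence against H0.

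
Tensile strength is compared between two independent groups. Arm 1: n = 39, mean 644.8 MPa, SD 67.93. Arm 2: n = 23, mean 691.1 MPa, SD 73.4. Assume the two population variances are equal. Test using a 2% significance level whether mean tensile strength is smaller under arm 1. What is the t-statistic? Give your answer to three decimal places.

Let group 1 = arm 1, group 2 = arm 2. H0: μ_1 = μ_2; H1: μ_1 < μ_2 (two-sample pooled-variance t-test, left-tailed).
s_p² = [(39−1)·67.93² + (23−1)·73.4²]/(39+23−2) = 4897.95
t = (644.8 − 691.1)/√[4897.95·(1/39 + 1/23)] = -2.516
df = n₁ + n₂ − 2 = 60
p-value = P(T ≤ -2.516) ≈ 0.007
Since p ≈ 0.007 < α = 0.02, reject H0; the evidence is statistically significant.

-2.516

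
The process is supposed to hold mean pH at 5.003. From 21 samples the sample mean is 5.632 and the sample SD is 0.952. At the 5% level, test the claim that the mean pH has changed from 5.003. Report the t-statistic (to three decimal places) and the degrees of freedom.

H0: μ = 5.003; H1: μ ≠ 5.003 (one-sample t-test, two-sided).
t = (x̄ − μ₀)/(s/√n) = (5.632 − 5.003)/(0.952/√21) = 3.028
df = n − 1 = 20
Two-sided p-value ≈ 0.007
Since p ≈ 0.007 < α = 0.05, reject H0; the data support H1.

t = 3.028, df = 20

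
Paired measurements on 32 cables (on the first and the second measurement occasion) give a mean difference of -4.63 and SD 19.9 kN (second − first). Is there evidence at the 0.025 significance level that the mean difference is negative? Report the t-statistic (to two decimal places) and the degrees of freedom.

H0: μ_d = 0; H1: μ_d < 0 (paired t-test on the differences, left-tailed).
t = d̄/(s_d/√n) = -4.63/(19.9/√32) = -1.32
df = n − 1 = 31
p-value = P(T ≤ -1.32) ≈ 0.0989
Since p ≈ 0.0989 > α = 0.025, fail to reject H0; the data do not provide sufficient evidence against H0.

t = -1.32, df = 31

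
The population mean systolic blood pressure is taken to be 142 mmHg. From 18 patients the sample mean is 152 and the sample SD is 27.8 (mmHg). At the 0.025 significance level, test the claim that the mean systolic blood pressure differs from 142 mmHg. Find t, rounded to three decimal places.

H0: μ = 142; H1: μ ≠ 142 (one-sample t-test, two-sided).
t = (x̄ − μ₀)/(s/√n) = (152 − 142)/(27.8/√18) = 1.526
df = n − 1 = 17
Two-sided p-value ≈ 0.145
Since p ≈ 0.145 > α = 0.025, fail to reject H0; the data do not provide sufficient evidence against H0.

1.526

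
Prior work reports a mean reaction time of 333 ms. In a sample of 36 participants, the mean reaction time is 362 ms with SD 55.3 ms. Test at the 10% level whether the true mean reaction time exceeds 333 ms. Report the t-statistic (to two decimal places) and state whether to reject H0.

H0: μ = 333; H1: μ > 333 (one-sample t-test, right-tailed).
t = (x̄ − μ₀)/(s/√n) = (362 − 333)/(55.3/√36) = 3.15
df = n − 1 = 35
p-value = P(T ≥ 3.15) ≈ 0.002
Since p ≈ 0.002 < α = 0.1, reject H0; the evidence is statistically significant.

t = 3.15; reject H0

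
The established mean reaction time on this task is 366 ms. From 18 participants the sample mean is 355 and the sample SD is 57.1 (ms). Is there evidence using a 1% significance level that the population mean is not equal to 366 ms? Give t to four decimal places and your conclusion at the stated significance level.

H0: μ = 366; H1: μ ≠ 366 (one-sample t-test, two-sided).
t = (x̄ − μ₀)/(s/√n) = (355 − 366)/(57.1/√18) = -0.8173
df = n − 1 = 17
Two-sided p-value ≈ 0.425
Since p ≈ 0.425 > α = 0.01, fail to reject H0; the evidence is not statistically significant.

t = -0.8173; fail to reject H0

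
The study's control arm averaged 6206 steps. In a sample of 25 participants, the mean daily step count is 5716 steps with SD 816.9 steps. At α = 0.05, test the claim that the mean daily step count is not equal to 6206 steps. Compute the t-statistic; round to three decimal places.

H0: μ = 6206; H1: μ ≠ 6206 (one-sample t-test, two-sided).
t = (x̄ − μ₀)/(s/√n) = (5716 − 6206)/(816.9/√25) = -2.999
df = n − 1 = 24
Two-sided p-value ≈ 0.0062
Since p ≈ 0.0062 < α = 0.05, reject H0; the data support H1.

-2.999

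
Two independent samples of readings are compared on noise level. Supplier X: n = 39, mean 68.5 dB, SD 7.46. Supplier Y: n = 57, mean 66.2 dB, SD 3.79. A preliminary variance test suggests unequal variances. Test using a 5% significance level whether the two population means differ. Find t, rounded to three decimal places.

Let group 1 = supplier X, group 2 = supplier Y. H0: μ_1 = μ_2; H1: μ_1 ≠ μ_2 (Welch's two-sample t-test, two-sided).
t = (x̄_1 − x̄_2)/√(s_1²/n_1 + s_2²/n_2) = (68.5 − 66.2)/√(7.46²/39 + 3.79²/57) = 1.775
Welch–Satterthwaite df ≈ 51.52
Two-sided p-value ≈ 0.0818
Since p ≈ 0.0818 > α = 0.05, fail to reject H0; the data do not provide sufficient evidence against H0.

1.775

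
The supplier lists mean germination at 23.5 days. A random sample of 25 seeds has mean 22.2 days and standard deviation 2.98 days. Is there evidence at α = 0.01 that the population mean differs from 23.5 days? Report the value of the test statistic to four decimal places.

H0: μ = 23.5; H1: μ ≠ 23.5 (one-sample t-test, two-sided).
t = (x̄ − μ₀)/(s/√n) = (22.2 − 23.5)/(2.98/√25) = -2.1812
df = n − 1 = 24
Two-sided p-value ≈ 0.039
Since p ≈ 0.039 > α = 0.01, fail to reject H0; the data do not provide sufficient evidence against H0.

-2.1812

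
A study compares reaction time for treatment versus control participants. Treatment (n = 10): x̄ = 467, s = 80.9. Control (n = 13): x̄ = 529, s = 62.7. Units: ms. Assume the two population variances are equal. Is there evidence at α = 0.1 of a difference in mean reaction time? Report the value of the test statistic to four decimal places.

Let group 1 = treatment, group 2 = control. H0: μ_1 = μ_2; H1: μ_1 ≠ μ_2 (two-sample pooled-variance t-test, two-sided).
s_p² = [(10−1)·80.9² + (13−1)·62.7²]/(10+13−2) = 5051.37
t = (467 − 529)/√[5051.37·(1/10 + 1/13)] = -2.0739
df = n₁ + n₂ − 2 = 21
Two-sided p-value ≈ 0.051
Since p ≈ 0.051 < α = 0.1, reject H0; the data support H1.

-2.0739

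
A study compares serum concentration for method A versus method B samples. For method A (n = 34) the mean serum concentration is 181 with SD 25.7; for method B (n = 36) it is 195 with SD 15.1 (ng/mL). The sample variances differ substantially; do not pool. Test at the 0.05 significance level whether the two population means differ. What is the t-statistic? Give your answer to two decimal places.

-2.76

Let group 1 = method A, group 2 = method B. H0: μ_1 = μ_2; H1: μ_1 ≠ μ_2 (Welch's two-sample t-test, two-sided).
t = (x̄_1 − x̄_2)/√(s_1²/n_1 + s_2²/n_2) = (181 − 195)/√(25.7²/34 + 15.1²/36) = -2.76
Welch–Satterthwaite df ≈ 52.74
Two-sided p-value ≈ 0.0080
Since p ≈ 0.0080 < α = 0.05, reject H0; the evidence is statistically significant.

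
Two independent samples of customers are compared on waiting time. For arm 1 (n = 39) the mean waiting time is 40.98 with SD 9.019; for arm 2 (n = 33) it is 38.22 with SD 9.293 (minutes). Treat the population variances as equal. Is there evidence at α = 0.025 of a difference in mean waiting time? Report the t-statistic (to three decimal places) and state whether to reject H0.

Let group 1 = arm 1, group 2 = arm 2. H0: μ_1 = μ_2; H1: μ_1 ≠ μ_2 (two-sample pooled-variance t-test, two-sided).
s_p² = [(39−1)·9.019² + (33−1)·9.293²]/(39+33−2) = 83.6361
t = (40.98 − 38.22)/√[83.6361·(1/39 + 1/33)] = 1.276
df = n₁ + n₂ − 2 = 70
Two-sided p-value ≈ 0.2062
Since p ≈ 0.2062 > α = 0.025, fail to reject H0; the data do not provide sufficient evidence against H0.

t = 1.276; fail to reject H0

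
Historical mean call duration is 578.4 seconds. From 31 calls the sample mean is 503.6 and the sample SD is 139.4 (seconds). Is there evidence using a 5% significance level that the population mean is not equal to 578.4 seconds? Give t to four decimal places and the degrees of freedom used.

H0: μ = 578.4; H1: μ ≠ 578.4 (one-sample t-test, two-sided).
t = (x̄ − μ₀)/(s/√n) = (503.6 − 578.4)/(139.4/√31) = -2.9876
df = n − 1 = 30
Two-sided p-value ≈ 0.0056
Since p ≈ 0.0056 < α = 0.05, reject H0; the evidence is statistically significant.

t = -2.9876, df = 30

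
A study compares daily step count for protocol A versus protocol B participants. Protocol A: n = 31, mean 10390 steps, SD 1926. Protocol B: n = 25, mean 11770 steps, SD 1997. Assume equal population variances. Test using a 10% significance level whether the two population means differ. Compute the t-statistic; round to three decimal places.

Let group 1 = protocol A, group 2 = protocol B. H0: μ_1 = μ_2; H1: μ_1 ≠ μ_2 (two-sample pooled-variance t-test, two-sided).
s_p² = [(31−1)·1926² + (25−1)·1997²]/(31+25−2) = 3833270
t = (10390 − 11770)/√[3833270·(1/31 + 1/25)] = -2.622
df = n₁ + n₂ − 2 = 54
Two-sided p-value ≈ 0.011
Since p ≈ 0.011 < α = 0.1, reject H0; the evidence is statistically significant.

-2.622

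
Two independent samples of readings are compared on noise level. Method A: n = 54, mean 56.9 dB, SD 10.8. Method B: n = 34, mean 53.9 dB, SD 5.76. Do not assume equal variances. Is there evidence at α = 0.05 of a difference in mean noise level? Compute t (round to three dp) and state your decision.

Let group 1 = method A, group 2 = method B. H0: μ_1 = μ_2; H1: μ_1 ≠ μ_2 (Welch's two-sample t-test, two-sided).
t = (x̄_1 − x̄_2)/√(s_1²/n_1 + s_2²/n_2) = (56.9 − 53.9)/√(10.8²/54 + 5.76²/34) = 1.694
Welch–Satterthwaite df ≈ 84.13
Two-sided p-value ≈ 0.094
Since p ≈ 0.094 > α = 0.05, fail to reject H0; the evidence is not statistically significant.

t = 1.694; fail to reject H0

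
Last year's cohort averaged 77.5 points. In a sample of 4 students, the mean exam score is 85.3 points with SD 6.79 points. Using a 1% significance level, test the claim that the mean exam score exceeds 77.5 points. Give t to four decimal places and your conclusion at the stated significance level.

t = 2.2975; fail to reject H0

H0: μ = 77.5; H1: μ > 77.5 (one-sample t-test, right-tailed).
t = (x̄ − μ₀)/(s/√n) = (85.3 − 77.5)/(6.79/√4) = 2.2975
df = n − 1 = 3
p-value = P(T ≥ 2.2975) ≈ 0.0526
Since p ≈ 0.0526 > α = 0.01, fail to reject H0; the evidence is not statistically significant.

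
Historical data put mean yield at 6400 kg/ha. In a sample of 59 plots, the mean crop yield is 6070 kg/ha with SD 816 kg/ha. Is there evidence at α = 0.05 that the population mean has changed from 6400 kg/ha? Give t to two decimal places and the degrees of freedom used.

t = -3.11, df = 58

H0: μ = 6400; H1: μ ≠ 6400 (one-sample t-test, two-sided).
t = (x̄ − μ₀)/(s/√n) = (6070 − 6400)/(816/√59) = -3.11
df = n − 1 = 58
Two-sided p-value ≈ 0.0029
Since p ≈ 0.0029 < α = 0.05, reject H0; the evidence is statistically significant.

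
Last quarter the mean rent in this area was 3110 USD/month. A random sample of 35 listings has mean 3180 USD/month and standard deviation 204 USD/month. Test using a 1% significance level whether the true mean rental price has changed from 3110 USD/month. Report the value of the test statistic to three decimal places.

2.030

H0: μ = 3110; H1: μ ≠ 3110 (one-sample t-test, two-sided).
t = (x̄ − μ₀)/(s/√n) = (3180 − 3110)/(204/√35) = 2.030
df = n − 1 = 34
Two-sided p-value ≈ 0.0502
Since p ≈ 0.0502 > α = 0.01, fail to reject H0; the evidence is not statistically significant.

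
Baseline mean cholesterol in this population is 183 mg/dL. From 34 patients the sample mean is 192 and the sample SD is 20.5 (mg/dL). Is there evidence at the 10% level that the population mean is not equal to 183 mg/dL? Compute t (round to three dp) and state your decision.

H0: μ = 183; H1: μ ≠ 183 (one-sample t-test, two-sided).
t = (x̄ − μ₀)/(s/√n) = (192 − 183)/(20.5/√34) = 2.560
df = n − 1 = 33
Two-sided p-value ≈ 0.015
Since p ≈ 0.015 < α = 0.1, reject H0; the data support H1.

t = 2.560; reject H0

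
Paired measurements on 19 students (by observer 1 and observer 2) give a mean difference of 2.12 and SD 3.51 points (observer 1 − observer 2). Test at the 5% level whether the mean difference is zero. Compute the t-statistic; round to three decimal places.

H0: μ_d = 0; H1: μ_d ≠ 0 (paired t-test on the differences, two-sided).
t = d̄/(s_d/√n) = 2.12/(3.51/√19) = 2.633
df = n − 1 = 18
Two-sided p-value ≈ 0.0169
Since p ≈ 0.0169 < α = 0.05, reject H0; the data support H1.

2.633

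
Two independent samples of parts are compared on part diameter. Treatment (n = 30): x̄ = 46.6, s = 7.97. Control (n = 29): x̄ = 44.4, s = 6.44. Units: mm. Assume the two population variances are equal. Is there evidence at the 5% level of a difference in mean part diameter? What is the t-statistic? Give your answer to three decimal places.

1.164

Let group 1 = treatment, group 2 = control. H0: μ_1 = μ_2; H1: μ_1 ≠ μ_2 (two-sample pooled-variance t-test, two-sided).
s_p² = [(30−1)·7.97² + (29−1)·6.44²]/(30+29−2) = 52.6906
t = (46.6 − 44.4)/√[52.6906·(1/30 + 1/29)] = 1.164
df = n₁ + n₂ − 2 = 57
Two-sided p-value ≈ 0.2493
Since p ≈ 0.2493 > α = 0.05, fail to reject H0; the evidence is not statistically significant.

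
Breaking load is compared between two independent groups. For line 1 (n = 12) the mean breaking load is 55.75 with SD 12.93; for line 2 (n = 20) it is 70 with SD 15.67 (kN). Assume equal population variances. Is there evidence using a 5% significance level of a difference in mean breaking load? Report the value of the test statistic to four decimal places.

Let group 1 = line 1, group 2 = line 2. H0: μ_1 = μ_2; H1: μ_1 ≠ μ_2 (two-sample pooled-variance t-test, two-sided).
s_p² = [(12−1)·12.93² + (20−1)·15.67²]/(12+20−2) = 216.815
t = (55.75 − 70)/√[216.815·(1/12 + 1/20)] = -2.6503
df = n₁ + n₂ − 2 = 30
Two-sided p-value ≈ 0.013
Since p ≈ 0.013 < α = 0.05, reject H0; the evidence is statistically significant.

-2.6503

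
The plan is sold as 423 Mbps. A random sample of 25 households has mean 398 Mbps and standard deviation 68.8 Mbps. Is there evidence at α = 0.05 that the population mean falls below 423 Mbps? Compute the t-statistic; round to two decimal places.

H0: μ = 423; H1: μ < 423 (one-sample t-test, left-tailed).
t = (x̄ − μ₀)/(s/√n) = (398 − 423)/(68.8/√25) = -1.82
df = n − 1 = 24
p-value = P(T ≤ -1.82) ≈ 0.0409
Since p ≈ 0.0409 < α = 0.05, reject H0; the data support H1.

-1.82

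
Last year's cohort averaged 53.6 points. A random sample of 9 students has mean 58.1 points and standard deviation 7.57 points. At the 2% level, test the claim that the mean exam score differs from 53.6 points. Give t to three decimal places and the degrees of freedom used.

H0: μ = 53.6; H1: μ ≠ 53.6 (one-sample t-test, two-sided).
t = (x̄ − μ₀)/(s/√n) = (58.1 − 53.6)/(7.57/√9) = 1.783
df = n − 1 = 8
Two-sided p-value ≈ 0.1124
Since p ≈ 0.1124 > α = 0.02, fail to reject H0; the data do not provide sufficient evidence against H0.

t = 1.783, df = 8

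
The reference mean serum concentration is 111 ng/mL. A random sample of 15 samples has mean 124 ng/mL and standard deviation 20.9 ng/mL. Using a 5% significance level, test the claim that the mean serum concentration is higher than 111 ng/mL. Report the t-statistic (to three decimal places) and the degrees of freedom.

t = 2.409, df = 14

H0: μ = 111; H1: μ > 111 (one-sample t-test, right-tailed).
t = (x̄ − μ₀)/(s/√n) = (124 − 111)/(20.9/√15) = 2.409
df = n − 1 = 14
p-value = P(T ≥ 2.409) ≈ 0.015
Since p ≈ 0.015 < α = 0.05, reject H0; the evidence is statistically significant.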